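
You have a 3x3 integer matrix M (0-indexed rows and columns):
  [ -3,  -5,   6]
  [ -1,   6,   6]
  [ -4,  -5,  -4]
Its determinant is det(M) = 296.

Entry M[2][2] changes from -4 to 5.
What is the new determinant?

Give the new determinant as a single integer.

Answer: 89

Derivation:
det is linear in row 2: changing M[2][2] by delta changes det by delta * cofactor(2,2).
Cofactor C_22 = (-1)^(2+2) * minor(2,2) = -23
Entry delta = 5 - -4 = 9
Det delta = 9 * -23 = -207
New det = 296 + -207 = 89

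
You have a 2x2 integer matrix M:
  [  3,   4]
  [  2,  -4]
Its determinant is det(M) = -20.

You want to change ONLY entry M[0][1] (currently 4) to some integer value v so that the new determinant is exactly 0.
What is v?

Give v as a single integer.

det is linear in entry M[0][1]: det = old_det + (v - 4) * C_01
Cofactor C_01 = -2
Want det = 0: -20 + (v - 4) * -2 = 0
  (v - 4) = 20 / -2 = -10
  v = 4 + (-10) = -6

Answer: -6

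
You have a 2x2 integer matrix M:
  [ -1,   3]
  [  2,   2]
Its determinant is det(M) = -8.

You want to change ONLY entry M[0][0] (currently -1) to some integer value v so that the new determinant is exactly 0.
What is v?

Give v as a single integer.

det is linear in entry M[0][0]: det = old_det + (v - -1) * C_00
Cofactor C_00 = 2
Want det = 0: -8 + (v - -1) * 2 = 0
  (v - -1) = 8 / 2 = 4
  v = -1 + (4) = 3

Answer: 3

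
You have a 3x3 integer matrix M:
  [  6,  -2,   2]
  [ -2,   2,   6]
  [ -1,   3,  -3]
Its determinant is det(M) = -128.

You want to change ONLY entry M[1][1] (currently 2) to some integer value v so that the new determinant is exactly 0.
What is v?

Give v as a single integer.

det is linear in entry M[1][1]: det = old_det + (v - 2) * C_11
Cofactor C_11 = -16
Want det = 0: -128 + (v - 2) * -16 = 0
  (v - 2) = 128 / -16 = -8
  v = 2 + (-8) = -6

Answer: -6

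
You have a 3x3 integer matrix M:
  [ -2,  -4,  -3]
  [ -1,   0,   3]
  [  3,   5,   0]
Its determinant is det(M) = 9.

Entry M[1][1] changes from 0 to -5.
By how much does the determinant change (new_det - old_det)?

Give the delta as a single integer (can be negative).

Cofactor C_11 = 9
Entry delta = -5 - 0 = -5
Det delta = entry_delta * cofactor = -5 * 9 = -45

Answer: -45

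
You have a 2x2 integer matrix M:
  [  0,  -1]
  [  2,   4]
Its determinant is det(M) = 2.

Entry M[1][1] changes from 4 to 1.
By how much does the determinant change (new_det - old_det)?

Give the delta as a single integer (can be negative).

Cofactor C_11 = 0
Entry delta = 1 - 4 = -3
Det delta = entry_delta * cofactor = -3 * 0 = 0

Answer: 0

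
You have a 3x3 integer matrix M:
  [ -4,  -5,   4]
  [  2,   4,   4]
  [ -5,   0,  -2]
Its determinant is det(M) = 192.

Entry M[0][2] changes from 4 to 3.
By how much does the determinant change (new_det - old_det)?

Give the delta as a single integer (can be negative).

Cofactor C_02 = 20
Entry delta = 3 - 4 = -1
Det delta = entry_delta * cofactor = -1 * 20 = -20

Answer: -20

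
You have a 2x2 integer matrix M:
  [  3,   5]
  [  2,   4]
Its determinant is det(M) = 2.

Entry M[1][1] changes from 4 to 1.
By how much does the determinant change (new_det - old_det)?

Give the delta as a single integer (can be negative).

Cofactor C_11 = 3
Entry delta = 1 - 4 = -3
Det delta = entry_delta * cofactor = -3 * 3 = -9

Answer: -9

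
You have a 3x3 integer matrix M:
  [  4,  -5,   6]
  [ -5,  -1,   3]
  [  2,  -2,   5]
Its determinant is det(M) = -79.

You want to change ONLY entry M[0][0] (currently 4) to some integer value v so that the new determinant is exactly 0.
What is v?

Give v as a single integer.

det is linear in entry M[0][0]: det = old_det + (v - 4) * C_00
Cofactor C_00 = 1
Want det = 0: -79 + (v - 4) * 1 = 0
  (v - 4) = 79 / 1 = 79
  v = 4 + (79) = 83

Answer: 83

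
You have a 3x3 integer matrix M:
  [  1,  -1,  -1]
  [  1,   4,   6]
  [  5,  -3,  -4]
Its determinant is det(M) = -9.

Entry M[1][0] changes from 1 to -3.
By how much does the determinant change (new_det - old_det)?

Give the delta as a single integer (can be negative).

Answer: 4

Derivation:
Cofactor C_10 = -1
Entry delta = -3 - 1 = -4
Det delta = entry_delta * cofactor = -4 * -1 = 4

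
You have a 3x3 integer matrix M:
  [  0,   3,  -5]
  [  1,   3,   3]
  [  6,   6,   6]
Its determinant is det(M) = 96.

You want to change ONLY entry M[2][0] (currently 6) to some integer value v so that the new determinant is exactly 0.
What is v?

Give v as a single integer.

det is linear in entry M[2][0]: det = old_det + (v - 6) * C_20
Cofactor C_20 = 24
Want det = 0: 96 + (v - 6) * 24 = 0
  (v - 6) = -96 / 24 = -4
  v = 6 + (-4) = 2

Answer: 2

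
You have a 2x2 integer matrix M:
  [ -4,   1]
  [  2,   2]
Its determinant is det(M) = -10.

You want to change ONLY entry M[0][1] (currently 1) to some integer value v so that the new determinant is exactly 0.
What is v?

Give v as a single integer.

det is linear in entry M[0][1]: det = old_det + (v - 1) * C_01
Cofactor C_01 = -2
Want det = 0: -10 + (v - 1) * -2 = 0
  (v - 1) = 10 / -2 = -5
  v = 1 + (-5) = -4

Answer: -4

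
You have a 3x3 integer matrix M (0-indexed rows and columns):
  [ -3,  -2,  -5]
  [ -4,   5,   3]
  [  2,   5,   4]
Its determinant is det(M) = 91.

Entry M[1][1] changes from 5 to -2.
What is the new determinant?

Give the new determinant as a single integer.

det is linear in row 1: changing M[1][1] by delta changes det by delta * cofactor(1,1).
Cofactor C_11 = (-1)^(1+1) * minor(1,1) = -2
Entry delta = -2 - 5 = -7
Det delta = -7 * -2 = 14
New det = 91 + 14 = 105

Answer: 105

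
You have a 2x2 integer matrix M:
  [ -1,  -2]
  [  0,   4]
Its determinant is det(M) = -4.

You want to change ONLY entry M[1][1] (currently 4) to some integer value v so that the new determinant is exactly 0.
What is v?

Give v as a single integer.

det is linear in entry M[1][1]: det = old_det + (v - 4) * C_11
Cofactor C_11 = -1
Want det = 0: -4 + (v - 4) * -1 = 0
  (v - 4) = 4 / -1 = -4
  v = 4 + (-4) = 0

Answer: 0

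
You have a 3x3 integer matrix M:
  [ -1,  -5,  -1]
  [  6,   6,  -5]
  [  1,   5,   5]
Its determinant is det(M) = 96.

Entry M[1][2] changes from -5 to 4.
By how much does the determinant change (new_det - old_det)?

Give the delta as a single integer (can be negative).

Cofactor C_12 = 0
Entry delta = 4 - -5 = 9
Det delta = entry_delta * cofactor = 9 * 0 = 0

Answer: 0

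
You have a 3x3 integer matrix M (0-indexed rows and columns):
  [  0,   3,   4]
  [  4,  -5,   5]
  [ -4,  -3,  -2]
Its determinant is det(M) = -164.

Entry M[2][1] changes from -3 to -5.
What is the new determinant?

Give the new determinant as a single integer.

Answer: -196

Derivation:
det is linear in row 2: changing M[2][1] by delta changes det by delta * cofactor(2,1).
Cofactor C_21 = (-1)^(2+1) * minor(2,1) = 16
Entry delta = -5 - -3 = -2
Det delta = -2 * 16 = -32
New det = -164 + -32 = -196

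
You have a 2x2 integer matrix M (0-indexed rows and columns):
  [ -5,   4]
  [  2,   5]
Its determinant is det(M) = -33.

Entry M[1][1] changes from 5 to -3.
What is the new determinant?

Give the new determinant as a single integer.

det is linear in row 1: changing M[1][1] by delta changes det by delta * cofactor(1,1).
Cofactor C_11 = (-1)^(1+1) * minor(1,1) = -5
Entry delta = -3 - 5 = -8
Det delta = -8 * -5 = 40
New det = -33 + 40 = 7

Answer: 7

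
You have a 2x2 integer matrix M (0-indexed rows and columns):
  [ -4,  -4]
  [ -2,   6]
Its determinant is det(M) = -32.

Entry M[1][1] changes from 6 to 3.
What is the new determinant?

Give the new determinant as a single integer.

det is linear in row 1: changing M[1][1] by delta changes det by delta * cofactor(1,1).
Cofactor C_11 = (-1)^(1+1) * minor(1,1) = -4
Entry delta = 3 - 6 = -3
Det delta = -3 * -4 = 12
New det = -32 + 12 = -20

Answer: -20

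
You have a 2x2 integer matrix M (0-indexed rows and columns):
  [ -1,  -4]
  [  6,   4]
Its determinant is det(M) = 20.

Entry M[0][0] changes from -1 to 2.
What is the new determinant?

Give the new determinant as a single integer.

Answer: 32

Derivation:
det is linear in row 0: changing M[0][0] by delta changes det by delta * cofactor(0,0).
Cofactor C_00 = (-1)^(0+0) * minor(0,0) = 4
Entry delta = 2 - -1 = 3
Det delta = 3 * 4 = 12
New det = 20 + 12 = 32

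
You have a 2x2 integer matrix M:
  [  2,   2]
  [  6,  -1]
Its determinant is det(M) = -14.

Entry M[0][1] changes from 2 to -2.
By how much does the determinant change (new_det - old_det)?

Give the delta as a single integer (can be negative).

Answer: 24

Derivation:
Cofactor C_01 = -6
Entry delta = -2 - 2 = -4
Det delta = entry_delta * cofactor = -4 * -6 = 24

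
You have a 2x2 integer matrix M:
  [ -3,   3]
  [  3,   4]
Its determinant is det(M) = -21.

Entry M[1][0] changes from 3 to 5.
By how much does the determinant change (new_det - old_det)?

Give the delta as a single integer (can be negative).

Cofactor C_10 = -3
Entry delta = 5 - 3 = 2
Det delta = entry_delta * cofactor = 2 * -3 = -6

Answer: -6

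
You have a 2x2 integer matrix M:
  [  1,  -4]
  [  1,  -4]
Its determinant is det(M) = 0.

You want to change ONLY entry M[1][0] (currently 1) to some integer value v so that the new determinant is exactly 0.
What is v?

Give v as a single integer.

Answer: 1

Derivation:
det is linear in entry M[1][0]: det = old_det + (v - 1) * C_10
Cofactor C_10 = 4
Want det = 0: 0 + (v - 1) * 4 = 0
  (v - 1) = 0 / 4 = 0
  v = 1 + (0) = 1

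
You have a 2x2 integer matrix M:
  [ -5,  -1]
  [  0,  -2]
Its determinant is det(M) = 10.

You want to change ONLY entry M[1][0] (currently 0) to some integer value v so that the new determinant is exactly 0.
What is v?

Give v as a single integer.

Answer: -10

Derivation:
det is linear in entry M[1][0]: det = old_det + (v - 0) * C_10
Cofactor C_10 = 1
Want det = 0: 10 + (v - 0) * 1 = 0
  (v - 0) = -10 / 1 = -10
  v = 0 + (-10) = -10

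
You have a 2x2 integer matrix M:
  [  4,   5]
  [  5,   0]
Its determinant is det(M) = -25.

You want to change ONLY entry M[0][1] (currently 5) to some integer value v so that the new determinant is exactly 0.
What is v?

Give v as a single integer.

det is linear in entry M[0][1]: det = old_det + (v - 5) * C_01
Cofactor C_01 = -5
Want det = 0: -25 + (v - 5) * -5 = 0
  (v - 5) = 25 / -5 = -5
  v = 5 + (-5) = 0

Answer: 0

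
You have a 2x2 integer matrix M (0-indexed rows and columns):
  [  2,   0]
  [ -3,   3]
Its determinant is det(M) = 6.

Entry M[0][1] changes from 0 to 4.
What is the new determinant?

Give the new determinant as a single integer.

det is linear in row 0: changing M[0][1] by delta changes det by delta * cofactor(0,1).
Cofactor C_01 = (-1)^(0+1) * minor(0,1) = 3
Entry delta = 4 - 0 = 4
Det delta = 4 * 3 = 12
New det = 6 + 12 = 18

Answer: 18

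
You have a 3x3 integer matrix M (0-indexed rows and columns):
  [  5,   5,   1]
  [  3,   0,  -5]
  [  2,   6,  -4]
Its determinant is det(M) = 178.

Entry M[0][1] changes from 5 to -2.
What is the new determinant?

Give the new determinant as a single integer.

Answer: 164

Derivation:
det is linear in row 0: changing M[0][1] by delta changes det by delta * cofactor(0,1).
Cofactor C_01 = (-1)^(0+1) * minor(0,1) = 2
Entry delta = -2 - 5 = -7
Det delta = -7 * 2 = -14
New det = 178 + -14 = 164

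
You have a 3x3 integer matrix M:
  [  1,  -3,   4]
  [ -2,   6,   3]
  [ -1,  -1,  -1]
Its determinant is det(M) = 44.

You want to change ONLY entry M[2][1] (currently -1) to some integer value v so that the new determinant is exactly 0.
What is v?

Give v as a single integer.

Answer: 3

Derivation:
det is linear in entry M[2][1]: det = old_det + (v - -1) * C_21
Cofactor C_21 = -11
Want det = 0: 44 + (v - -1) * -11 = 0
  (v - -1) = -44 / -11 = 4
  v = -1 + (4) = 3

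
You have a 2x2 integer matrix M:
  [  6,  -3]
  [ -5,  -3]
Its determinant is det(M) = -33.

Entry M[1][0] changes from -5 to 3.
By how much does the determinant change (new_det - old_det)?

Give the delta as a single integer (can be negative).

Cofactor C_10 = 3
Entry delta = 3 - -5 = 8
Det delta = entry_delta * cofactor = 8 * 3 = 24

Answer: 24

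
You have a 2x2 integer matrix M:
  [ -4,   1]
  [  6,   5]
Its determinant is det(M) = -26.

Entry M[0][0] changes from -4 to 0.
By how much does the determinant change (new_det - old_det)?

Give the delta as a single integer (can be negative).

Cofactor C_00 = 5
Entry delta = 0 - -4 = 4
Det delta = entry_delta * cofactor = 4 * 5 = 20

Answer: 20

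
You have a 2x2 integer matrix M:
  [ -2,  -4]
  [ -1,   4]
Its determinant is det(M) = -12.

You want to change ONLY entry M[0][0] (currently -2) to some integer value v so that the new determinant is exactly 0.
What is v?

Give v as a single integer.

Answer: 1

Derivation:
det is linear in entry M[0][0]: det = old_det + (v - -2) * C_00
Cofactor C_00 = 4
Want det = 0: -12 + (v - -2) * 4 = 0
  (v - -2) = 12 / 4 = 3
  v = -2 + (3) = 1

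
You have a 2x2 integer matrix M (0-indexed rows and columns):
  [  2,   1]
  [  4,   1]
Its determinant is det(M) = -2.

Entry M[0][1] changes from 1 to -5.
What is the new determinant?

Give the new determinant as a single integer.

det is linear in row 0: changing M[0][1] by delta changes det by delta * cofactor(0,1).
Cofactor C_01 = (-1)^(0+1) * minor(0,1) = -4
Entry delta = -5 - 1 = -6
Det delta = -6 * -4 = 24
New det = -2 + 24 = 22

Answer: 22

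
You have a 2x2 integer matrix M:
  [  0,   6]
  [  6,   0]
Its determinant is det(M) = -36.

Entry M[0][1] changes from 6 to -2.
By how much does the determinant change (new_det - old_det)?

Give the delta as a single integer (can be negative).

Answer: 48

Derivation:
Cofactor C_01 = -6
Entry delta = -2 - 6 = -8
Det delta = entry_delta * cofactor = -8 * -6 = 48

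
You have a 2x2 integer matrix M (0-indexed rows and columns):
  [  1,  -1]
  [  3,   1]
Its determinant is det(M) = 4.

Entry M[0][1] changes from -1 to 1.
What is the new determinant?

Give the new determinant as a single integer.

det is linear in row 0: changing M[0][1] by delta changes det by delta * cofactor(0,1).
Cofactor C_01 = (-1)^(0+1) * minor(0,1) = -3
Entry delta = 1 - -1 = 2
Det delta = 2 * -3 = -6
New det = 4 + -6 = -2

Answer: -2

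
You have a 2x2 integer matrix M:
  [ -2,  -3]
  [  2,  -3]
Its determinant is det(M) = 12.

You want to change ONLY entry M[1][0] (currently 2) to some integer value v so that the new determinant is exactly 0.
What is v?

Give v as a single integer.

det is linear in entry M[1][0]: det = old_det + (v - 2) * C_10
Cofactor C_10 = 3
Want det = 0: 12 + (v - 2) * 3 = 0
  (v - 2) = -12 / 3 = -4
  v = 2 + (-4) = -2

Answer: -2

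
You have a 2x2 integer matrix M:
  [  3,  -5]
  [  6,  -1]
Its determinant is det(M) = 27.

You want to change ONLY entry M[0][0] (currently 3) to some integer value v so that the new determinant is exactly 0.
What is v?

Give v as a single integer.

Answer: 30

Derivation:
det is linear in entry M[0][0]: det = old_det + (v - 3) * C_00
Cofactor C_00 = -1
Want det = 0: 27 + (v - 3) * -1 = 0
  (v - 3) = -27 / -1 = 27
  v = 3 + (27) = 30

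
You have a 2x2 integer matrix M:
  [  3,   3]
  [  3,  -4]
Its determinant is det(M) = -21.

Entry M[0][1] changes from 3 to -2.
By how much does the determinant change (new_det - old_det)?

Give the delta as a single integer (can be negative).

Answer: 15

Derivation:
Cofactor C_01 = -3
Entry delta = -2 - 3 = -5
Det delta = entry_delta * cofactor = -5 * -3 = 15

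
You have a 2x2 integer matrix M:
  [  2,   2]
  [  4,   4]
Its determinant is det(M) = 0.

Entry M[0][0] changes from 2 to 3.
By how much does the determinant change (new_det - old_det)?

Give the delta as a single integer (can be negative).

Cofactor C_00 = 4
Entry delta = 3 - 2 = 1
Det delta = entry_delta * cofactor = 1 * 4 = 4

Answer: 4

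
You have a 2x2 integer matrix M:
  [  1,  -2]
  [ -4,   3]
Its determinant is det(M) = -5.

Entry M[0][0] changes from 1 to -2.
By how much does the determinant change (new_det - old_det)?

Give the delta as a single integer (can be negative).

Cofactor C_00 = 3
Entry delta = -2 - 1 = -3
Det delta = entry_delta * cofactor = -3 * 3 = -9

Answer: -9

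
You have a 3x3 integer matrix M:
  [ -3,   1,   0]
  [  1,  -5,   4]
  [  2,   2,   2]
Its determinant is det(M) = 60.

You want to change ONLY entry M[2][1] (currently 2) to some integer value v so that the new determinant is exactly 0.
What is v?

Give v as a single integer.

Answer: -3

Derivation:
det is linear in entry M[2][1]: det = old_det + (v - 2) * C_21
Cofactor C_21 = 12
Want det = 0: 60 + (v - 2) * 12 = 0
  (v - 2) = -60 / 12 = -5
  v = 2 + (-5) = -3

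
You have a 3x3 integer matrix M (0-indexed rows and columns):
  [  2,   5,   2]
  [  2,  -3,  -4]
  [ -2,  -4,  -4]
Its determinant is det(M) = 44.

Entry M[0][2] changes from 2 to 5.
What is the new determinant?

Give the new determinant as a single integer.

det is linear in row 0: changing M[0][2] by delta changes det by delta * cofactor(0,2).
Cofactor C_02 = (-1)^(0+2) * minor(0,2) = -14
Entry delta = 5 - 2 = 3
Det delta = 3 * -14 = -42
New det = 44 + -42 = 2

Answer: 2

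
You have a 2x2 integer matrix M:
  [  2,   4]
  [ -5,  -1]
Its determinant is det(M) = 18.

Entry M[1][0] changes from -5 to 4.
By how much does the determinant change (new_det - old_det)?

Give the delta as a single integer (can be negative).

Answer: -36

Derivation:
Cofactor C_10 = -4
Entry delta = 4 - -5 = 9
Det delta = entry_delta * cofactor = 9 * -4 = -36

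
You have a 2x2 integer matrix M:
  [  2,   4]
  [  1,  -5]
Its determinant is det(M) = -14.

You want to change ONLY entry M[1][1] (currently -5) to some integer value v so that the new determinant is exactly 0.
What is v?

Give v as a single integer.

Answer: 2

Derivation:
det is linear in entry M[1][1]: det = old_det + (v - -5) * C_11
Cofactor C_11 = 2
Want det = 0: -14 + (v - -5) * 2 = 0
  (v - -5) = 14 / 2 = 7
  v = -5 + (7) = 2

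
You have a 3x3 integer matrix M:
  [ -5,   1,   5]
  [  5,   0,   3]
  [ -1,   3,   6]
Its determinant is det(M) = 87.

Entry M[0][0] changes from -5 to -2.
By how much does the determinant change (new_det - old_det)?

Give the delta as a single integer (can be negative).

Cofactor C_00 = -9
Entry delta = -2 - -5 = 3
Det delta = entry_delta * cofactor = 3 * -9 = -27

Answer: -27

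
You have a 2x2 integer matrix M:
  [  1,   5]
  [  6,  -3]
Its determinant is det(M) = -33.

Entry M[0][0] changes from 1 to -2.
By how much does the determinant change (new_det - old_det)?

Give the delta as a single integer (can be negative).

Answer: 9

Derivation:
Cofactor C_00 = -3
Entry delta = -2 - 1 = -3
Det delta = entry_delta * cofactor = -3 * -3 = 9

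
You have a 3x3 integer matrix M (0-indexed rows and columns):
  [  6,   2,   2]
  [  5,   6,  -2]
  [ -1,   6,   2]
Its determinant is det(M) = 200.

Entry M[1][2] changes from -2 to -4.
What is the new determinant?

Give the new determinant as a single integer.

det is linear in row 1: changing M[1][2] by delta changes det by delta * cofactor(1,2).
Cofactor C_12 = (-1)^(1+2) * minor(1,2) = -38
Entry delta = -4 - -2 = -2
Det delta = -2 * -38 = 76
New det = 200 + 76 = 276

Answer: 276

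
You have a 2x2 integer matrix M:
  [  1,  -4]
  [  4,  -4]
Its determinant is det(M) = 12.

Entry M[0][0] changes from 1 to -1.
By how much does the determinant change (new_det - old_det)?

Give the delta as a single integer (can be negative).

Answer: 8

Derivation:
Cofactor C_00 = -4
Entry delta = -1 - 1 = -2
Det delta = entry_delta * cofactor = -2 * -4 = 8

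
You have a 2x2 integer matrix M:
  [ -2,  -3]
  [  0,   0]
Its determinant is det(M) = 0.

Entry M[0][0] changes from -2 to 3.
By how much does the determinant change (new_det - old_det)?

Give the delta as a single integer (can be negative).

Cofactor C_00 = 0
Entry delta = 3 - -2 = 5
Det delta = entry_delta * cofactor = 5 * 0 = 0

Answer: 0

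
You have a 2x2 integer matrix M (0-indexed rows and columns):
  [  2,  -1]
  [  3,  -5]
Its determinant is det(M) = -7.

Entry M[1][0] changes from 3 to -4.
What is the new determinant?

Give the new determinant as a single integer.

det is linear in row 1: changing M[1][0] by delta changes det by delta * cofactor(1,0).
Cofactor C_10 = (-1)^(1+0) * minor(1,0) = 1
Entry delta = -4 - 3 = -7
Det delta = -7 * 1 = -7
New det = -7 + -7 = -14

Answer: -14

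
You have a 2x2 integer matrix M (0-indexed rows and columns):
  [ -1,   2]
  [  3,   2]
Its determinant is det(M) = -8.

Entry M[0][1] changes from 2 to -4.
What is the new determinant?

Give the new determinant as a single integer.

Answer: 10

Derivation:
det is linear in row 0: changing M[0][1] by delta changes det by delta * cofactor(0,1).
Cofactor C_01 = (-1)^(0+1) * minor(0,1) = -3
Entry delta = -4 - 2 = -6
Det delta = -6 * -3 = 18
New det = -8 + 18 = 10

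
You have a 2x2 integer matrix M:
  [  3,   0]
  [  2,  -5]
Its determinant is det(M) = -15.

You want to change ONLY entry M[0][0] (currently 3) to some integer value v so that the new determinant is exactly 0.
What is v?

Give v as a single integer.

det is linear in entry M[0][0]: det = old_det + (v - 3) * C_00
Cofactor C_00 = -5
Want det = 0: -15 + (v - 3) * -5 = 0
  (v - 3) = 15 / -5 = -3
  v = 3 + (-3) = 0

Answer: 0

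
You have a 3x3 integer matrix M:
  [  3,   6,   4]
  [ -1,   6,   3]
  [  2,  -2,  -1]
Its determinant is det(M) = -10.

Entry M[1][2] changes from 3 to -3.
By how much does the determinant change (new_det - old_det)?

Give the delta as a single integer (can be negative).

Answer: -108

Derivation:
Cofactor C_12 = 18
Entry delta = -3 - 3 = -6
Det delta = entry_delta * cofactor = -6 * 18 = -108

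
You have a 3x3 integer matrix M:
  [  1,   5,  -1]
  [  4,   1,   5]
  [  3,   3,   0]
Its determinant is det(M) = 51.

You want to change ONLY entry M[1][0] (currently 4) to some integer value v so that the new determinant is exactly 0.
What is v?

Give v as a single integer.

det is linear in entry M[1][0]: det = old_det + (v - 4) * C_10
Cofactor C_10 = -3
Want det = 0: 51 + (v - 4) * -3 = 0
  (v - 4) = -51 / -3 = 17
  v = 4 + (17) = 21

Answer: 21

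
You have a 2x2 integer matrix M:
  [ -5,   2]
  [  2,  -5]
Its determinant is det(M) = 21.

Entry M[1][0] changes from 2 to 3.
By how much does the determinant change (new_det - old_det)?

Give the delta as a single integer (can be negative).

Answer: -2

Derivation:
Cofactor C_10 = -2
Entry delta = 3 - 2 = 1
Det delta = entry_delta * cofactor = 1 * -2 = -2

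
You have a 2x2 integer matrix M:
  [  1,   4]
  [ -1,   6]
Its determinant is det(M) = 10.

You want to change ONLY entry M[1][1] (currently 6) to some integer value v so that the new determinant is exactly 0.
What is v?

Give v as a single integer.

det is linear in entry M[1][1]: det = old_det + (v - 6) * C_11
Cofactor C_11 = 1
Want det = 0: 10 + (v - 6) * 1 = 0
  (v - 6) = -10 / 1 = -10
  v = 6 + (-10) = -4

Answer: -4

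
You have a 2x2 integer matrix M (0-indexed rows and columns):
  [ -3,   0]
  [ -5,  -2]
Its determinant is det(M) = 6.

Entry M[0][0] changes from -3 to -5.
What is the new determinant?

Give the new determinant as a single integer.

det is linear in row 0: changing M[0][0] by delta changes det by delta * cofactor(0,0).
Cofactor C_00 = (-1)^(0+0) * minor(0,0) = -2
Entry delta = -5 - -3 = -2
Det delta = -2 * -2 = 4
New det = 6 + 4 = 10

Answer: 10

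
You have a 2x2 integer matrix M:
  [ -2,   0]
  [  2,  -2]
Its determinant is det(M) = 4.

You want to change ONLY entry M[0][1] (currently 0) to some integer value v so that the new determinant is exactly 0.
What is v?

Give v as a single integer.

det is linear in entry M[0][1]: det = old_det + (v - 0) * C_01
Cofactor C_01 = -2
Want det = 0: 4 + (v - 0) * -2 = 0
  (v - 0) = -4 / -2 = 2
  v = 0 + (2) = 2

Answer: 2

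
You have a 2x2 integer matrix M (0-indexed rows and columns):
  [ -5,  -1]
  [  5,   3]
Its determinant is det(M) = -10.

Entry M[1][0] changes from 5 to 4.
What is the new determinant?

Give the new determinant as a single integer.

Answer: -11

Derivation:
det is linear in row 1: changing M[1][0] by delta changes det by delta * cofactor(1,0).
Cofactor C_10 = (-1)^(1+0) * minor(1,0) = 1
Entry delta = 4 - 5 = -1
Det delta = -1 * 1 = -1
New det = -10 + -1 = -11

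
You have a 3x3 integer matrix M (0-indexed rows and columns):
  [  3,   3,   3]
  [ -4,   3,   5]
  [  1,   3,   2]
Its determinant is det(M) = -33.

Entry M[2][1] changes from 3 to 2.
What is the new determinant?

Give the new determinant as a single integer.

Answer: -6

Derivation:
det is linear in row 2: changing M[2][1] by delta changes det by delta * cofactor(2,1).
Cofactor C_21 = (-1)^(2+1) * minor(2,1) = -27
Entry delta = 2 - 3 = -1
Det delta = -1 * -27 = 27
New det = -33 + 27 = -6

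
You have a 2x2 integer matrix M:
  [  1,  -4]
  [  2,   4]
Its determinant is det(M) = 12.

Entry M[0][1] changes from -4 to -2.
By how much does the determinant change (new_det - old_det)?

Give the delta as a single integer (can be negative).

Cofactor C_01 = -2
Entry delta = -2 - -4 = 2
Det delta = entry_delta * cofactor = 2 * -2 = -4

Answer: -4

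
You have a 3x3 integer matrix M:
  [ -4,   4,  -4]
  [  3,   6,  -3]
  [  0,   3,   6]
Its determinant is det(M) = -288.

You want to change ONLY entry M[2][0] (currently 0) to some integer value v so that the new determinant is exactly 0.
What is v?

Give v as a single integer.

Answer: 24

Derivation:
det is linear in entry M[2][0]: det = old_det + (v - 0) * C_20
Cofactor C_20 = 12
Want det = 0: -288 + (v - 0) * 12 = 0
  (v - 0) = 288 / 12 = 24
  v = 0 + (24) = 24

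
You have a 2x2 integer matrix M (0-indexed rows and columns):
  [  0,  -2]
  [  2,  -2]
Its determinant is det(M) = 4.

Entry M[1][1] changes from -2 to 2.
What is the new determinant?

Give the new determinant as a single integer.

Answer: 4

Derivation:
det is linear in row 1: changing M[1][1] by delta changes det by delta * cofactor(1,1).
Cofactor C_11 = (-1)^(1+1) * minor(1,1) = 0
Entry delta = 2 - -2 = 4
Det delta = 4 * 0 = 0
New det = 4 + 0 = 4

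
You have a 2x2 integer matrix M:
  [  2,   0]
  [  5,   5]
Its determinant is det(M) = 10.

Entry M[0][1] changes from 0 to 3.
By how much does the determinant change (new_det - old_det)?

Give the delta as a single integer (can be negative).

Answer: -15

Derivation:
Cofactor C_01 = -5
Entry delta = 3 - 0 = 3
Det delta = entry_delta * cofactor = 3 * -5 = -15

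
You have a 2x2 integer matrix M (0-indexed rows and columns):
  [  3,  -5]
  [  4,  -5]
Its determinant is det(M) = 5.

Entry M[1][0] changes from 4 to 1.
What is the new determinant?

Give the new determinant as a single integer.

det is linear in row 1: changing M[1][0] by delta changes det by delta * cofactor(1,0).
Cofactor C_10 = (-1)^(1+0) * minor(1,0) = 5
Entry delta = 1 - 4 = -3
Det delta = -3 * 5 = -15
New det = 5 + -15 = -10

Answer: -10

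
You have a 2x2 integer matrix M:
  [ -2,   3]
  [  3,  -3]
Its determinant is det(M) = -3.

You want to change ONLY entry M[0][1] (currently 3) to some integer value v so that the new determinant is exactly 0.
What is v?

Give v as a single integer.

det is linear in entry M[0][1]: det = old_det + (v - 3) * C_01
Cofactor C_01 = -3
Want det = 0: -3 + (v - 3) * -3 = 0
  (v - 3) = 3 / -3 = -1
  v = 3 + (-1) = 2

Answer: 2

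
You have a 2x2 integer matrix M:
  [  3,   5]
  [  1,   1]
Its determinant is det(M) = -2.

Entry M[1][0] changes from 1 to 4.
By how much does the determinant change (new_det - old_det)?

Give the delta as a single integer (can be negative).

Cofactor C_10 = -5
Entry delta = 4 - 1 = 3
Det delta = entry_delta * cofactor = 3 * -5 = -15

Answer: -15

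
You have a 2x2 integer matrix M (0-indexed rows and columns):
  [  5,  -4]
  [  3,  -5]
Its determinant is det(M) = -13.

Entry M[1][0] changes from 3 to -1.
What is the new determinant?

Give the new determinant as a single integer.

Answer: -29

Derivation:
det is linear in row 1: changing M[1][0] by delta changes det by delta * cofactor(1,0).
Cofactor C_10 = (-1)^(1+0) * minor(1,0) = 4
Entry delta = -1 - 3 = -4
Det delta = -4 * 4 = -16
New det = -13 + -16 = -29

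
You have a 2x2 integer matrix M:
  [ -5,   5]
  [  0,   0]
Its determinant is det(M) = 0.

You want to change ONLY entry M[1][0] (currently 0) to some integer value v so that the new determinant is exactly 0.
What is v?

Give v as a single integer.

det is linear in entry M[1][0]: det = old_det + (v - 0) * C_10
Cofactor C_10 = -5
Want det = 0: 0 + (v - 0) * -5 = 0
  (v - 0) = 0 / -5 = 0
  v = 0 + (0) = 0

Answer: 0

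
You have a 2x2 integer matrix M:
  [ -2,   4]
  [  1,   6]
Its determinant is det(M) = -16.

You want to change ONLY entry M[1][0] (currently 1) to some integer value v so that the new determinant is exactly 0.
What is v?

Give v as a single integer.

Answer: -3

Derivation:
det is linear in entry M[1][0]: det = old_det + (v - 1) * C_10
Cofactor C_10 = -4
Want det = 0: -16 + (v - 1) * -4 = 0
  (v - 1) = 16 / -4 = -4
  v = 1 + (-4) = -3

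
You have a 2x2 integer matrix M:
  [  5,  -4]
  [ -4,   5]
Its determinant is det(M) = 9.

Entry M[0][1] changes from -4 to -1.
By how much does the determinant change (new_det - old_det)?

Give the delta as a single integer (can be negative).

Cofactor C_01 = 4
Entry delta = -1 - -4 = 3
Det delta = entry_delta * cofactor = 3 * 4 = 12

Answer: 12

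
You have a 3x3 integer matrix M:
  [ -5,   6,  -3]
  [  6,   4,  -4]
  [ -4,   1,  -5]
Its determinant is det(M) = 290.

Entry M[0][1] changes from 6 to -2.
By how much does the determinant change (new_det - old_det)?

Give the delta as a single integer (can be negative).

Answer: -368

Derivation:
Cofactor C_01 = 46
Entry delta = -2 - 6 = -8
Det delta = entry_delta * cofactor = -8 * 46 = -368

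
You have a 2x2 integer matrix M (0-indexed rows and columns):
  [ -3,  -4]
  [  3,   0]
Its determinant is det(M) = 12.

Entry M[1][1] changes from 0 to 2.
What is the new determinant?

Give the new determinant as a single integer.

Answer: 6

Derivation:
det is linear in row 1: changing M[1][1] by delta changes det by delta * cofactor(1,1).
Cofactor C_11 = (-1)^(1+1) * minor(1,1) = -3
Entry delta = 2 - 0 = 2
Det delta = 2 * -3 = -6
New det = 12 + -6 = 6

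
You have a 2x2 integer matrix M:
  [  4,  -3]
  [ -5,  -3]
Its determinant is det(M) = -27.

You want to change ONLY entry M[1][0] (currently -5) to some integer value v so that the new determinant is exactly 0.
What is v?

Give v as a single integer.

Answer: 4

Derivation:
det is linear in entry M[1][0]: det = old_det + (v - -5) * C_10
Cofactor C_10 = 3
Want det = 0: -27 + (v - -5) * 3 = 0
  (v - -5) = 27 / 3 = 9
  v = -5 + (9) = 4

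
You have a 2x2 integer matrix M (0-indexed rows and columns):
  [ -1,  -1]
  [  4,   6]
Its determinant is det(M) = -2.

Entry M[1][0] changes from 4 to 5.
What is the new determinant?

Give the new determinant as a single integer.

Answer: -1

Derivation:
det is linear in row 1: changing M[1][0] by delta changes det by delta * cofactor(1,0).
Cofactor C_10 = (-1)^(1+0) * minor(1,0) = 1
Entry delta = 5 - 4 = 1
Det delta = 1 * 1 = 1
New det = -2 + 1 = -1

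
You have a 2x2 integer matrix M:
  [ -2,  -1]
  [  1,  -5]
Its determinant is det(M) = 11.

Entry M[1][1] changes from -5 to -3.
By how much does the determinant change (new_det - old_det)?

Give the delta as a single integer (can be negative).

Answer: -4

Derivation:
Cofactor C_11 = -2
Entry delta = -3 - -5 = 2
Det delta = entry_delta * cofactor = 2 * -2 = -4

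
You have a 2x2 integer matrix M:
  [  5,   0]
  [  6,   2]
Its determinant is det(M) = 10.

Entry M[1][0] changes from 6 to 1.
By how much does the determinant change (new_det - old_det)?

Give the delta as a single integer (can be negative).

Answer: 0

Derivation:
Cofactor C_10 = 0
Entry delta = 1 - 6 = -5
Det delta = entry_delta * cofactor = -5 * 0 = 0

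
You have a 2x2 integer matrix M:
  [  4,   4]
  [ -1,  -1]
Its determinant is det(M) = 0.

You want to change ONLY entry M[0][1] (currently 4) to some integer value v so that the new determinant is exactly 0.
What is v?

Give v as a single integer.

det is linear in entry M[0][1]: det = old_det + (v - 4) * C_01
Cofactor C_01 = 1
Want det = 0: 0 + (v - 4) * 1 = 0
  (v - 4) = 0 / 1 = 0
  v = 4 + (0) = 4

Answer: 4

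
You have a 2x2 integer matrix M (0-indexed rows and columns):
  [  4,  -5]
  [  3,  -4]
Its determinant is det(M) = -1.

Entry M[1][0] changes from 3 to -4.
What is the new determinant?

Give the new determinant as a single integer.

Answer: -36

Derivation:
det is linear in row 1: changing M[1][0] by delta changes det by delta * cofactor(1,0).
Cofactor C_10 = (-1)^(1+0) * minor(1,0) = 5
Entry delta = -4 - 3 = -7
Det delta = -7 * 5 = -35
New det = -1 + -35 = -36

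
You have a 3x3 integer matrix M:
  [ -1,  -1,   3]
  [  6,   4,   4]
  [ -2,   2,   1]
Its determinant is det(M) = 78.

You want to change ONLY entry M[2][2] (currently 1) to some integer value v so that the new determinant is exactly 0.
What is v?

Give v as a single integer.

det is linear in entry M[2][2]: det = old_det + (v - 1) * C_22
Cofactor C_22 = 2
Want det = 0: 78 + (v - 1) * 2 = 0
  (v - 1) = -78 / 2 = -39
  v = 1 + (-39) = -38

Answer: -38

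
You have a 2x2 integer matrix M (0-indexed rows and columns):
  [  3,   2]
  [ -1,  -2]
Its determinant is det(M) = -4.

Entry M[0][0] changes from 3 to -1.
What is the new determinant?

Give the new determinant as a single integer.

det is linear in row 0: changing M[0][0] by delta changes det by delta * cofactor(0,0).
Cofactor C_00 = (-1)^(0+0) * minor(0,0) = -2
Entry delta = -1 - 3 = -4
Det delta = -4 * -2 = 8
New det = -4 + 8 = 4

Answer: 4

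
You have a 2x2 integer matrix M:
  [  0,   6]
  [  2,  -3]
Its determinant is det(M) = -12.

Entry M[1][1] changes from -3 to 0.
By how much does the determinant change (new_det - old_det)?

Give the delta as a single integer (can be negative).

Answer: 0

Derivation:
Cofactor C_11 = 0
Entry delta = 0 - -3 = 3
Det delta = entry_delta * cofactor = 3 * 0 = 0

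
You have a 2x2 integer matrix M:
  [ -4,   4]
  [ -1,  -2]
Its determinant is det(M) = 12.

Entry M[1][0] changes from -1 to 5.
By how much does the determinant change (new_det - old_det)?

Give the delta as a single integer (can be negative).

Cofactor C_10 = -4
Entry delta = 5 - -1 = 6
Det delta = entry_delta * cofactor = 6 * -4 = -24

Answer: -24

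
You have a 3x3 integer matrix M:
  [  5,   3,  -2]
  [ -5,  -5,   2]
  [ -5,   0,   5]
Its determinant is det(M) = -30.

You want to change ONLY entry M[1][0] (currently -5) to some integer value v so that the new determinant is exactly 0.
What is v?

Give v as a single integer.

Answer: -7

Derivation:
det is linear in entry M[1][0]: det = old_det + (v - -5) * C_10
Cofactor C_10 = -15
Want det = 0: -30 + (v - -5) * -15 = 0
  (v - -5) = 30 / -15 = -2
  v = -5 + (-2) = -7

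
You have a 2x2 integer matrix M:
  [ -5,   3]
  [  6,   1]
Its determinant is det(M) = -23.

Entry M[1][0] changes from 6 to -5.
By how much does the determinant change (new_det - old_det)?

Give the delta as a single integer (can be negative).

Answer: 33

Derivation:
Cofactor C_10 = -3
Entry delta = -5 - 6 = -11
Det delta = entry_delta * cofactor = -11 * -3 = 33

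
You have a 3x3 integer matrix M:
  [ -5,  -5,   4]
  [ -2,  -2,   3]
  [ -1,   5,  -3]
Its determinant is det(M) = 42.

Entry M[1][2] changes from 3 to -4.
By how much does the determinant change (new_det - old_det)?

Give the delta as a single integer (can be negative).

Answer: -210

Derivation:
Cofactor C_12 = 30
Entry delta = -4 - 3 = -7
Det delta = entry_delta * cofactor = -7 * 30 = -210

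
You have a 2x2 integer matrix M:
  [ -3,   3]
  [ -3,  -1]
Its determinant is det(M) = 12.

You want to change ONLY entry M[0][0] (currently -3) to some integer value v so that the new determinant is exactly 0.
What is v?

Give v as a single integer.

det is linear in entry M[0][0]: det = old_det + (v - -3) * C_00
Cofactor C_00 = -1
Want det = 0: 12 + (v - -3) * -1 = 0
  (v - -3) = -12 / -1 = 12
  v = -3 + (12) = 9

Answer: 9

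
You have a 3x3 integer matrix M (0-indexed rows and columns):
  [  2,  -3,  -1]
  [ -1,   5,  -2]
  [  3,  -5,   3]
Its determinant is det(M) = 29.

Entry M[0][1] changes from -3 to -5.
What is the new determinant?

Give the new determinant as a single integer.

Answer: 35

Derivation:
det is linear in row 0: changing M[0][1] by delta changes det by delta * cofactor(0,1).
Cofactor C_01 = (-1)^(0+1) * minor(0,1) = -3
Entry delta = -5 - -3 = -2
Det delta = -2 * -3 = 6
New det = 29 + 6 = 35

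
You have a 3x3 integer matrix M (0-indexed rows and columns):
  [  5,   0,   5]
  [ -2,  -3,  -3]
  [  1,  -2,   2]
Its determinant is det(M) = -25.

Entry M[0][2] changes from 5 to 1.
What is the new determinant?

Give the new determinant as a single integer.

Answer: -53

Derivation:
det is linear in row 0: changing M[0][2] by delta changes det by delta * cofactor(0,2).
Cofactor C_02 = (-1)^(0+2) * minor(0,2) = 7
Entry delta = 1 - 5 = -4
Det delta = -4 * 7 = -28
New det = -25 + -28 = -53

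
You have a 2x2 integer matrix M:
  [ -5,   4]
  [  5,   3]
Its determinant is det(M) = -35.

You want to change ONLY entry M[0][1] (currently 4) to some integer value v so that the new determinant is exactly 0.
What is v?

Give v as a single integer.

Answer: -3

Derivation:
det is linear in entry M[0][1]: det = old_det + (v - 4) * C_01
Cofactor C_01 = -5
Want det = 0: -35 + (v - 4) * -5 = 0
  (v - 4) = 35 / -5 = -7
  v = 4 + (-7) = -3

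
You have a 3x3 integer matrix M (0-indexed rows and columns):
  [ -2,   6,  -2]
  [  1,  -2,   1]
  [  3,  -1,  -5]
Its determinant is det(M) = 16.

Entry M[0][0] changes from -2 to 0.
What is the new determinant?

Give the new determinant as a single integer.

det is linear in row 0: changing M[0][0] by delta changes det by delta * cofactor(0,0).
Cofactor C_00 = (-1)^(0+0) * minor(0,0) = 11
Entry delta = 0 - -2 = 2
Det delta = 2 * 11 = 22
New det = 16 + 22 = 38

Answer: 38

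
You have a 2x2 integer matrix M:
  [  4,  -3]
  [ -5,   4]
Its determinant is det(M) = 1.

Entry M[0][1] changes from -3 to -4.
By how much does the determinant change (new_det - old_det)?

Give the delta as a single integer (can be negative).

Answer: -5

Derivation:
Cofactor C_01 = 5
Entry delta = -4 - -3 = -1
Det delta = entry_delta * cofactor = -1 * 5 = -5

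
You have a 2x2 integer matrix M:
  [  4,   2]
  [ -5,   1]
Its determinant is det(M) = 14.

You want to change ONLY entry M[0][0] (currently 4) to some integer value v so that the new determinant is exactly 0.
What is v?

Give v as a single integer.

Answer: -10

Derivation:
det is linear in entry M[0][0]: det = old_det + (v - 4) * C_00
Cofactor C_00 = 1
Want det = 0: 14 + (v - 4) * 1 = 0
  (v - 4) = -14 / 1 = -14
  v = 4 + (-14) = -10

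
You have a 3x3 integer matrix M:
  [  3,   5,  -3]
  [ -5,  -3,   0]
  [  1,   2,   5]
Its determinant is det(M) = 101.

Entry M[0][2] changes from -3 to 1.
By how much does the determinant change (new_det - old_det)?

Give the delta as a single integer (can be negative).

Cofactor C_02 = -7
Entry delta = 1 - -3 = 4
Det delta = entry_delta * cofactor = 4 * -7 = -28

Answer: -28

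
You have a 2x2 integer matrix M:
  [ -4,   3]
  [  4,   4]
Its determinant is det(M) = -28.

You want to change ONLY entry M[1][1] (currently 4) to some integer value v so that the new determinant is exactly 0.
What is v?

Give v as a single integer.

det is linear in entry M[1][1]: det = old_det + (v - 4) * C_11
Cofactor C_11 = -4
Want det = 0: -28 + (v - 4) * -4 = 0
  (v - 4) = 28 / -4 = -7
  v = 4 + (-7) = -3

Answer: -3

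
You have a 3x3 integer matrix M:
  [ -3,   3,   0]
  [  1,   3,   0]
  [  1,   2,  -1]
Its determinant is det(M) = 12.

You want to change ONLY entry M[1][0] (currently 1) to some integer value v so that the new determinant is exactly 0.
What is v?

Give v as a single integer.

det is linear in entry M[1][0]: det = old_det + (v - 1) * C_10
Cofactor C_10 = 3
Want det = 0: 12 + (v - 1) * 3 = 0
  (v - 1) = -12 / 3 = -4
  v = 1 + (-4) = -3

Answer: -3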